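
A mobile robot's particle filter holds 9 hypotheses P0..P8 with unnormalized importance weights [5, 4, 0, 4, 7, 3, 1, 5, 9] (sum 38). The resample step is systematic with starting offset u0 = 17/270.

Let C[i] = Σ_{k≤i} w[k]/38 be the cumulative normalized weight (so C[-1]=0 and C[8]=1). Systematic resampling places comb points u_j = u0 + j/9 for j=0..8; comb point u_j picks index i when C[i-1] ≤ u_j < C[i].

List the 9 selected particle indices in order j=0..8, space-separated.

0 1 3 4 4 6 7 8 8

C = [5/38, 9/38, 9/38, 13/38, 10/19, 23/38, 12/19, 29/38, 1]
j=0: u_0=17/270 ∈ [0, 5/38) → index 0
j=1: u_1=47/270 ∈ [5/38, 9/38) → index 1
j=2: u_2=77/270 ∈ [9/38, 13/38) → index 3
j=3: u_3=107/270 ∈ [13/38, 10/19) → index 4
j=4: u_4=137/270 ∈ [13/38, 10/19) → index 4
j=5: u_5=167/270 ∈ [23/38, 12/19) → index 6
j=6: u_6=197/270 ∈ [12/19, 29/38) → index 7
j=7: u_7=227/270 ∈ [29/38, 1) → index 8
j=8: u_8=257/270 ∈ [29/38, 1) → index 8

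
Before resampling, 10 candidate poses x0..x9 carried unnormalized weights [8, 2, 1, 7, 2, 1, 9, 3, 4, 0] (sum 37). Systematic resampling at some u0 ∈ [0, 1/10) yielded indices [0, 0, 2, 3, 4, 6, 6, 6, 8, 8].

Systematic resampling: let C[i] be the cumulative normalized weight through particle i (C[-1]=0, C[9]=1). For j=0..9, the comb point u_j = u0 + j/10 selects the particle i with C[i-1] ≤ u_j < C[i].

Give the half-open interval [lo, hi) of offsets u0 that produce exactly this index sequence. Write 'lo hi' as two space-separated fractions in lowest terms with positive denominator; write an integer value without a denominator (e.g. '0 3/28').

C = [8/37, 10/37, 11/37, 18/37, 20/37, 21/37, 30/37, 33/37, 1, 1]
j=0 picked index 0: u0 ∈ [0, 8/37)
j=1 picked index 0: u0 ∈ [-1/10, 43/370)
j=2 picked index 2: u0 ∈ [13/185, 18/185)
j=3 picked index 3: u0 ∈ [-1/370, 69/370)
j=4 picked index 4: u0 ∈ [16/185, 26/185)
j=5 picked index 6: u0 ∈ [5/74, 23/74)
j=6 picked index 6: u0 ∈ [-6/185, 39/185)
j=7 picked index 6: u0 ∈ [-49/370, 41/370)
j=8 picked index 8: u0 ∈ [17/185, 1/5)
j=9 picked index 8: u0 ∈ [-3/370, 1/10)
intersection: [17/185, 18/185)

17/185 18/185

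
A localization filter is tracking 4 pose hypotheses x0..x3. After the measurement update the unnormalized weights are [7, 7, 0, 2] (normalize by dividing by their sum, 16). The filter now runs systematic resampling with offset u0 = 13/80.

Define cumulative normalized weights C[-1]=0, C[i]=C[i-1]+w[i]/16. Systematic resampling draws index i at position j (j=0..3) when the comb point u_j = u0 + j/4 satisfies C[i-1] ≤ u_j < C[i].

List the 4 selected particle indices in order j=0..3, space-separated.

C = [7/16, 7/8, 7/8, 1]
j=0: u_0=13/80 ∈ [0, 7/16) → index 0
j=1: u_1=33/80 ∈ [0, 7/16) → index 0
j=2: u_2=53/80 ∈ [7/16, 7/8) → index 1
j=3: u_3=73/80 ∈ [7/8, 1) → index 3

0 0 1 3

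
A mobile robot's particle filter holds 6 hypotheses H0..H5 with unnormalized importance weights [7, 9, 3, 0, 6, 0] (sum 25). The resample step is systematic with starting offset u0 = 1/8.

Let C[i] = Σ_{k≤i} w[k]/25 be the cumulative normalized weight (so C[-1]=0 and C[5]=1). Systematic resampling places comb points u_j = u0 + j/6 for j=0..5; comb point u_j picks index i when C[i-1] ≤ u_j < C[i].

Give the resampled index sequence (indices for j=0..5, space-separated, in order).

C = [7/25, 16/25, 19/25, 19/25, 1, 1]
j=0: u_0=1/8 ∈ [0, 7/25) → index 0
j=1: u_1=7/24 ∈ [7/25, 16/25) → index 1
j=2: u_2=11/24 ∈ [7/25, 16/25) → index 1
j=3: u_3=5/8 ∈ [7/25, 16/25) → index 1
j=4: u_4=19/24 ∈ [19/25, 1) → index 4
j=5: u_5=23/24 ∈ [19/25, 1) → index 4

0 1 1 1 4 4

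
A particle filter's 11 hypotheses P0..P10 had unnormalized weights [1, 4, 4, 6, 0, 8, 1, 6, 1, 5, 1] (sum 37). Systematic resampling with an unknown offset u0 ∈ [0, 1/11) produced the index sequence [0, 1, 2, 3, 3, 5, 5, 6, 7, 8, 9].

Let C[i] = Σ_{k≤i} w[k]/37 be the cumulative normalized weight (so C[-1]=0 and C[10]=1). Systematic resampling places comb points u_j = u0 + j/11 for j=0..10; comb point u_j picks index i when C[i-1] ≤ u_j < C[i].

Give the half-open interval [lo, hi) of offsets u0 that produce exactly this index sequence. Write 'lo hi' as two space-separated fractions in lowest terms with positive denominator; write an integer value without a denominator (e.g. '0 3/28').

0 5/407

C = [1/37, 5/37, 9/37, 15/37, 15/37, 23/37, 24/37, 30/37, 31/37, 36/37, 1]
j=0 picked index 0: u0 ∈ [0, 1/37)
j=1 picked index 1: u0 ∈ [-26/407, 18/407)
j=2 picked index 2: u0 ∈ [-19/407, 25/407)
j=3 picked index 3: u0 ∈ [-12/407, 54/407)
j=4 picked index 3: u0 ∈ [-49/407, 17/407)
j=5 picked index 5: u0 ∈ [-20/407, 68/407)
j=6 picked index 5: u0 ∈ [-57/407, 31/407)
j=7 picked index 6: u0 ∈ [-6/407, 5/407)
j=8 picked index 7: u0 ∈ [-32/407, 34/407)
j=9 picked index 8: u0 ∈ [-3/407, 8/407)
j=10 picked index 9: u0 ∈ [-29/407, 26/407)
intersection: [0, 5/407)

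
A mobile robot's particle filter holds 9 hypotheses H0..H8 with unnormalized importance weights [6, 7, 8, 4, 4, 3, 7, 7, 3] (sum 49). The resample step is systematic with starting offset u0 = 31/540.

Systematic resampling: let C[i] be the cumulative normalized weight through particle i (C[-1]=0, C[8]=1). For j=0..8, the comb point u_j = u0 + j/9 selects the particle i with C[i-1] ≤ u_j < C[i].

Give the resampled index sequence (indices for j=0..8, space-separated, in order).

0 1 2 2 3 5 6 7 8

C = [6/49, 13/49, 3/7, 25/49, 29/49, 32/49, 39/49, 46/49, 1]
j=0: u_0=31/540 ∈ [0, 6/49) → index 0
j=1: u_1=91/540 ∈ [6/49, 13/49) → index 1
j=2: u_2=151/540 ∈ [13/49, 3/7) → index 2
j=3: u_3=211/540 ∈ [13/49, 3/7) → index 2
j=4: u_4=271/540 ∈ [3/7, 25/49) → index 3
j=5: u_5=331/540 ∈ [29/49, 32/49) → index 5
j=6: u_6=391/540 ∈ [32/49, 39/49) → index 6
j=7: u_7=451/540 ∈ [39/49, 46/49) → index 7
j=8: u_8=511/540 ∈ [46/49, 1) → index 8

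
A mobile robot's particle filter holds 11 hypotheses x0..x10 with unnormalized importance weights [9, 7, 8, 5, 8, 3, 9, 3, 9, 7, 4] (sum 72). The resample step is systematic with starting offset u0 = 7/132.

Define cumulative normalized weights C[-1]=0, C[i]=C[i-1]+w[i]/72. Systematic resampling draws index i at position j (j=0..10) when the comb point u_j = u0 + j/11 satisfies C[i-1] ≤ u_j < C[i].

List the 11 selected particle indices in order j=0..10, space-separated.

C = [1/8, 2/9, 1/3, 29/72, 37/72, 5/9, 49/72, 13/18, 61/72, 17/18, 1]
j=0: u_0=7/132 ∈ [0, 1/8) → index 0
j=1: u_1=19/132 ∈ [1/8, 2/9) → index 1
j=2: u_2=31/132 ∈ [2/9, 1/3) → index 2
j=3: u_3=43/132 ∈ [2/9, 1/3) → index 2
j=4: u_4=5/12 ∈ [29/72, 37/72) → index 4
j=5: u_5=67/132 ∈ [29/72, 37/72) → index 4
j=6: u_6=79/132 ∈ [5/9, 49/72) → index 6
j=7: u_7=91/132 ∈ [49/72, 13/18) → index 7
j=8: u_8=103/132 ∈ [13/18, 61/72) → index 8
j=9: u_9=115/132 ∈ [61/72, 17/18) → index 9
j=10: u_10=127/132 ∈ [17/18, 1) → index 10

0 1 2 2 4 4 6 7 8 9 10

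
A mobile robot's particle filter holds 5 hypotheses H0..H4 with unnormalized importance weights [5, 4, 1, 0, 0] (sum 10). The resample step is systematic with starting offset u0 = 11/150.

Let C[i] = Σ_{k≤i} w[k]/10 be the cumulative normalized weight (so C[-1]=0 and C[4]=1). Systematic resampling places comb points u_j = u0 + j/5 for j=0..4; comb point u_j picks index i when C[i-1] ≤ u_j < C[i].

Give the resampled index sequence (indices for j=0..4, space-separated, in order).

C = [1/2, 9/10, 1, 1, 1]
j=0: u_0=11/150 ∈ [0, 1/2) → index 0
j=1: u_1=41/150 ∈ [0, 1/2) → index 0
j=2: u_2=71/150 ∈ [0, 1/2) → index 0
j=3: u_3=101/150 ∈ [1/2, 9/10) → index 1
j=4: u_4=131/150 ∈ [1/2, 9/10) → index 1

0 0 0 1 1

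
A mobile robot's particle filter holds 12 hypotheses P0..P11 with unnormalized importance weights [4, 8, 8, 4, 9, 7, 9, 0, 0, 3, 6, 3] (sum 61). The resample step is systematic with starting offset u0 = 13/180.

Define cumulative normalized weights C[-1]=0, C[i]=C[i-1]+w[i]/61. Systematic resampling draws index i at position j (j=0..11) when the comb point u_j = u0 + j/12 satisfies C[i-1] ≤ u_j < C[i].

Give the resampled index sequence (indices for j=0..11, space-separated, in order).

1 1 2 2 4 4 5 5 6 9 10 11

C = [4/61, 12/61, 20/61, 24/61, 33/61, 40/61, 49/61, 49/61, 49/61, 52/61, 58/61, 1]
j=0: u_0=13/180 ∈ [4/61, 12/61) → index 1
j=1: u_1=7/45 ∈ [4/61, 12/61) → index 1
j=2: u_2=43/180 ∈ [12/61, 20/61) → index 2
j=3: u_3=29/90 ∈ [12/61, 20/61) → index 2
j=4: u_4=73/180 ∈ [24/61, 33/61) → index 4
j=5: u_5=22/45 ∈ [24/61, 33/61) → index 4
j=6: u_6=103/180 ∈ [33/61, 40/61) → index 5
j=7: u_7=59/90 ∈ [33/61, 40/61) → index 5
j=8: u_8=133/180 ∈ [40/61, 49/61) → index 6
j=9: u_9=37/45 ∈ [49/61, 52/61) → index 9
j=10: u_10=163/180 ∈ [52/61, 58/61) → index 10
j=11: u_11=89/90 ∈ [58/61, 1) → index 11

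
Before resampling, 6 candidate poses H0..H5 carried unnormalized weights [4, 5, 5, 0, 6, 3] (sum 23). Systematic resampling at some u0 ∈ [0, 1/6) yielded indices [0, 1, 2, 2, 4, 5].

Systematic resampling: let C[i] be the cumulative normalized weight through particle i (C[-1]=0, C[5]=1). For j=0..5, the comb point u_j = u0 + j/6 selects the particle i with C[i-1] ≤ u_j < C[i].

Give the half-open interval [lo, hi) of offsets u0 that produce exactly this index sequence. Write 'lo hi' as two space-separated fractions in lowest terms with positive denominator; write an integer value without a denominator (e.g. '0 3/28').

4/69 5/46

C = [4/23, 9/23, 14/23, 14/23, 20/23, 1]
j=0 picked index 0: u0 ∈ [0, 4/23)
j=1 picked index 1: u0 ∈ [1/138, 31/138)
j=2 picked index 2: u0 ∈ [4/69, 19/69)
j=3 picked index 2: u0 ∈ [-5/46, 5/46)
j=4 picked index 4: u0 ∈ [-4/69, 14/69)
j=5 picked index 5: u0 ∈ [5/138, 1/6)
intersection: [4/69, 5/46)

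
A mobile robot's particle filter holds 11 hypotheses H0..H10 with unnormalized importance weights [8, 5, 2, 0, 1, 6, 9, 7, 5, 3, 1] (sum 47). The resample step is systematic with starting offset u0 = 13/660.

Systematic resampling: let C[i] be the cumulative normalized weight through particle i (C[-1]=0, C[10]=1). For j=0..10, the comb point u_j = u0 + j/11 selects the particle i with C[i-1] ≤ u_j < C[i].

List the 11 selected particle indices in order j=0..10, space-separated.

C = [8/47, 13/47, 15/47, 15/47, 16/47, 22/47, 31/47, 38/47, 43/47, 46/47, 1]
j=0: u_0=13/660 ∈ [0, 8/47) → index 0
j=1: u_1=73/660 ∈ [0, 8/47) → index 0
j=2: u_2=133/660 ∈ [8/47, 13/47) → index 1
j=3: u_3=193/660 ∈ [13/47, 15/47) → index 2
j=4: u_4=23/60 ∈ [16/47, 22/47) → index 5
j=5: u_5=313/660 ∈ [22/47, 31/47) → index 6
j=6: u_6=373/660 ∈ [22/47, 31/47) → index 6
j=7: u_7=433/660 ∈ [22/47, 31/47) → index 6
j=8: u_8=493/660 ∈ [31/47, 38/47) → index 7
j=9: u_9=553/660 ∈ [38/47, 43/47) → index 8
j=10: u_10=613/660 ∈ [43/47, 46/47) → index 9

0 0 1 2 5 6 6 6 7 8 9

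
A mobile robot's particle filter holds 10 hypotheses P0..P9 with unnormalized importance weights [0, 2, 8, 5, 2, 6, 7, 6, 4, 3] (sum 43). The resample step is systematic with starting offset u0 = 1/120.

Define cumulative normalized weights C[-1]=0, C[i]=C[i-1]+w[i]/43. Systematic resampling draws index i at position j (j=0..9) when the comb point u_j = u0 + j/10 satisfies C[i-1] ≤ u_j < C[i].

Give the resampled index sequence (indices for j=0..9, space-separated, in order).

C = [0, 2/43, 10/43, 15/43, 17/43, 23/43, 30/43, 36/43, 40/43, 1]
j=0: u_0=1/120 ∈ [0, 2/43) → index 1
j=1: u_1=13/120 ∈ [2/43, 10/43) → index 2
j=2: u_2=5/24 ∈ [2/43, 10/43) → index 2
j=3: u_3=37/120 ∈ [10/43, 15/43) → index 3
j=4: u_4=49/120 ∈ [17/43, 23/43) → index 5
j=5: u_5=61/120 ∈ [17/43, 23/43) → index 5
j=6: u_6=73/120 ∈ [23/43, 30/43) → index 6
j=7: u_7=17/24 ∈ [30/43, 36/43) → index 7
j=8: u_8=97/120 ∈ [30/43, 36/43) → index 7
j=9: u_9=109/120 ∈ [36/43, 40/43) → index 8

1 2 2 3 5 5 6 7 7 8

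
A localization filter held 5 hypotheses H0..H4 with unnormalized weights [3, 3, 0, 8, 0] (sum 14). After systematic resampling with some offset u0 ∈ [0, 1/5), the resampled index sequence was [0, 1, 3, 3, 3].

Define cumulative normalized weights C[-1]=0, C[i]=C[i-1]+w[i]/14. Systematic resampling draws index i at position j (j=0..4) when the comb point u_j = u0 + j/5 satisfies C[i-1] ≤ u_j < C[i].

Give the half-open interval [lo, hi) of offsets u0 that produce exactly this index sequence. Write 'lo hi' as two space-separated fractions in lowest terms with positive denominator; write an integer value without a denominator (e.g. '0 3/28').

C = [3/14, 3/7, 3/7, 1, 1]
j=0 picked index 0: u0 ∈ [0, 3/14)
j=1 picked index 1: u0 ∈ [1/70, 8/35)
j=2 picked index 3: u0 ∈ [1/35, 3/5)
j=3 picked index 3: u0 ∈ [-6/35, 2/5)
j=4 picked index 3: u0 ∈ [-13/35, 1/5)
intersection: [1/35, 1/5)

1/35 1/5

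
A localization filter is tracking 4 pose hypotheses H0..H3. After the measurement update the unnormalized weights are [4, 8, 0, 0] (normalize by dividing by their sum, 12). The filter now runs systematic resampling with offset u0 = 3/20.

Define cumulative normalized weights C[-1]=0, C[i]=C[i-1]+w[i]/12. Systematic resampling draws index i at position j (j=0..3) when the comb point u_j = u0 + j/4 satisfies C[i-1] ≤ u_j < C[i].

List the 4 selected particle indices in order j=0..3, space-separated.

0 1 1 1

C = [1/3, 1, 1, 1]
j=0: u_0=3/20 ∈ [0, 1/3) → index 0
j=1: u_1=2/5 ∈ [1/3, 1) → index 1
j=2: u_2=13/20 ∈ [1/3, 1) → index 1
j=3: u_3=9/10 ∈ [1/3, 1) → index 1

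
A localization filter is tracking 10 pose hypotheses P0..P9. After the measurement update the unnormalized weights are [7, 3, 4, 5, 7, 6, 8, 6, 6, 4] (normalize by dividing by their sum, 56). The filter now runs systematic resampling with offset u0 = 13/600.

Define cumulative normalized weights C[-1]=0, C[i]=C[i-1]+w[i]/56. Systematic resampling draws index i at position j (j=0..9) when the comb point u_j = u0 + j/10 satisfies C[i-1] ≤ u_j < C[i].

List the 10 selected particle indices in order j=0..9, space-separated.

0 0 2 3 4 5 6 7 8 8

C = [1/8, 5/28, 1/4, 19/56, 13/28, 4/7, 5/7, 23/28, 13/14, 1]
j=0: u_0=13/600 ∈ [0, 1/8) → index 0
j=1: u_1=73/600 ∈ [0, 1/8) → index 0
j=2: u_2=133/600 ∈ [5/28, 1/4) → index 2
j=3: u_3=193/600 ∈ [1/4, 19/56) → index 3
j=4: u_4=253/600 ∈ [19/56, 13/28) → index 4
j=5: u_5=313/600 ∈ [13/28, 4/7) → index 5
j=6: u_6=373/600 ∈ [4/7, 5/7) → index 6
j=7: u_7=433/600 ∈ [5/7, 23/28) → index 7
j=8: u_8=493/600 ∈ [23/28, 13/14) → index 8
j=9: u_9=553/600 ∈ [23/28, 13/14) → index 8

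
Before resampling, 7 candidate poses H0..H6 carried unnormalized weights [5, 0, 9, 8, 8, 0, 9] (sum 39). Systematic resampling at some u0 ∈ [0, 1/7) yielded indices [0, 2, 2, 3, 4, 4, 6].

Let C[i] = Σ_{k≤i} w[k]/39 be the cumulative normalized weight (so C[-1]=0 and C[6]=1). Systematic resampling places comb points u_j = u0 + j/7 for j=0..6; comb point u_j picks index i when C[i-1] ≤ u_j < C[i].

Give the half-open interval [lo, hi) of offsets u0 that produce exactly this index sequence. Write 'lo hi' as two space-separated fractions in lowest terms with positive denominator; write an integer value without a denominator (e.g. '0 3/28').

0 5/91

C = [5/39, 5/39, 14/39, 22/39, 10/13, 10/13, 1]
j=0 picked index 0: u0 ∈ [0, 5/39)
j=1 picked index 2: u0 ∈ [-4/273, 59/273)
j=2 picked index 2: u0 ∈ [-43/273, 20/273)
j=3 picked index 3: u0 ∈ [-19/273, 37/273)
j=4 picked index 4: u0 ∈ [-2/273, 18/91)
j=5 picked index 4: u0 ∈ [-41/273, 5/91)
j=6 picked index 6: u0 ∈ [-8/91, 1/7)
intersection: [0, 5/91)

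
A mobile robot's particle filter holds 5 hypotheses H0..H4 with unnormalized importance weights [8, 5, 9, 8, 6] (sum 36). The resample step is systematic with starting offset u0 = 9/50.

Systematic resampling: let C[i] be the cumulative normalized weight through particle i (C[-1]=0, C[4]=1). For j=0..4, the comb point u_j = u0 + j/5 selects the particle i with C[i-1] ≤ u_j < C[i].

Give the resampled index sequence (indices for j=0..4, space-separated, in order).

C = [2/9, 13/36, 11/18, 5/6, 1]
j=0: u_0=9/50 ∈ [0, 2/9) → index 0
j=1: u_1=19/50 ∈ [13/36, 11/18) → index 2
j=2: u_2=29/50 ∈ [13/36, 11/18) → index 2
j=3: u_3=39/50 ∈ [11/18, 5/6) → index 3
j=4: u_4=49/50 ∈ [5/6, 1) → index 4

0 2 2 3 4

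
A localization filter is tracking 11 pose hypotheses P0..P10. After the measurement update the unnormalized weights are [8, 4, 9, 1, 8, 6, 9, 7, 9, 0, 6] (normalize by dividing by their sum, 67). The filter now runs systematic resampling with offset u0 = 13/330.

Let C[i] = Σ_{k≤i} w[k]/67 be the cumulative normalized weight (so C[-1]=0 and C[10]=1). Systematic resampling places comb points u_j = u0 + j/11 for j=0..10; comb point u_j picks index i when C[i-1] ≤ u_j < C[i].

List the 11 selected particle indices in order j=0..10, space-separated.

0 1 2 2 4 5 6 7 7 8 10

C = [8/67, 12/67, 21/67, 22/67, 30/67, 36/67, 45/67, 52/67, 61/67, 61/67, 1]
j=0: u_0=13/330 ∈ [0, 8/67) → index 0
j=1: u_1=43/330 ∈ [8/67, 12/67) → index 1
j=2: u_2=73/330 ∈ [12/67, 21/67) → index 2
j=3: u_3=103/330 ∈ [12/67, 21/67) → index 2
j=4: u_4=133/330 ∈ [22/67, 30/67) → index 4
j=5: u_5=163/330 ∈ [30/67, 36/67) → index 5
j=6: u_6=193/330 ∈ [36/67, 45/67) → index 6
j=7: u_7=223/330 ∈ [45/67, 52/67) → index 7
j=8: u_8=23/30 ∈ [45/67, 52/67) → index 7
j=9: u_9=283/330 ∈ [52/67, 61/67) → index 8
j=10: u_10=313/330 ∈ [61/67, 1) → index 10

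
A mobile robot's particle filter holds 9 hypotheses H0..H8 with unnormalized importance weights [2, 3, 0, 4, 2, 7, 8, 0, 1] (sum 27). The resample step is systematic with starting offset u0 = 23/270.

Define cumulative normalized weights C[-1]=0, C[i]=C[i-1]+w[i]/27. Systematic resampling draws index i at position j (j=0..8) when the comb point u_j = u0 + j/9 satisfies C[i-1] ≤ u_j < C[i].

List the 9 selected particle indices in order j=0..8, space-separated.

C = [2/27, 5/27, 5/27, 1/3, 11/27, 2/3, 26/27, 26/27, 1]
j=0: u_0=23/270 ∈ [2/27, 5/27) → index 1
j=1: u_1=53/270 ∈ [5/27, 1/3) → index 3
j=2: u_2=83/270 ∈ [5/27, 1/3) → index 3
j=3: u_3=113/270 ∈ [11/27, 2/3) → index 5
j=4: u_4=143/270 ∈ [11/27, 2/3) → index 5
j=5: u_5=173/270 ∈ [11/27, 2/3) → index 5
j=6: u_6=203/270 ∈ [2/3, 26/27) → index 6
j=7: u_7=233/270 ∈ [2/3, 26/27) → index 6
j=8: u_8=263/270 ∈ [26/27, 1) → index 8

1 3 3 5 5 5 6 6 8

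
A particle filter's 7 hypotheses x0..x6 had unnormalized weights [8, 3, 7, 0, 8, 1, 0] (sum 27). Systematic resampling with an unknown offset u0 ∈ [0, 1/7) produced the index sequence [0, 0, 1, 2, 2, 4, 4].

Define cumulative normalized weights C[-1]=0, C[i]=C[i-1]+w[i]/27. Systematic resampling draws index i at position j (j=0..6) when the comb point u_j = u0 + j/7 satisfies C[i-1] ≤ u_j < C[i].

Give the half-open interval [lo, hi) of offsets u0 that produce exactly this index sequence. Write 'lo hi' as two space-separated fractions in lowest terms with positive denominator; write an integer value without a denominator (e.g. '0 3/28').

2/189 2/21

C = [8/27, 11/27, 2/3, 2/3, 26/27, 1, 1]
j=0 picked index 0: u0 ∈ [0, 8/27)
j=1 picked index 0: u0 ∈ [-1/7, 29/189)
j=2 picked index 1: u0 ∈ [2/189, 23/189)
j=3 picked index 2: u0 ∈ [-4/189, 5/21)
j=4 picked index 2: u0 ∈ [-31/189, 2/21)
j=5 picked index 4: u0 ∈ [-1/21, 47/189)
j=6 picked index 4: u0 ∈ [-4/21, 20/189)
intersection: [2/189, 2/21)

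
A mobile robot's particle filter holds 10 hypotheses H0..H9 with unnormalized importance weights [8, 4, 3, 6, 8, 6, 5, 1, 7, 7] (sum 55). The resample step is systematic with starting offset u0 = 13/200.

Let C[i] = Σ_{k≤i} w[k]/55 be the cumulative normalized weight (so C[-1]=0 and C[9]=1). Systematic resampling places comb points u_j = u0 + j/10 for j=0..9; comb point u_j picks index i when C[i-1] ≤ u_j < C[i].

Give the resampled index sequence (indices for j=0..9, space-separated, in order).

C = [8/55, 12/55, 3/11, 21/55, 29/55, 7/11, 8/11, 41/55, 48/55, 1]
j=0: u_0=13/200 ∈ [0, 8/55) → index 0
j=1: u_1=33/200 ∈ [8/55, 12/55) → index 1
j=2: u_2=53/200 ∈ [12/55, 3/11) → index 2
j=3: u_3=73/200 ∈ [3/11, 21/55) → index 3
j=4: u_4=93/200 ∈ [21/55, 29/55) → index 4
j=5: u_5=113/200 ∈ [29/55, 7/11) → index 5
j=6: u_6=133/200 ∈ [7/11, 8/11) → index 6
j=7: u_7=153/200 ∈ [41/55, 48/55) → index 8
j=8: u_8=173/200 ∈ [41/55, 48/55) → index 8
j=9: u_9=193/200 ∈ [48/55, 1) → index 9

0 1 2 3 4 5 6 8 8 9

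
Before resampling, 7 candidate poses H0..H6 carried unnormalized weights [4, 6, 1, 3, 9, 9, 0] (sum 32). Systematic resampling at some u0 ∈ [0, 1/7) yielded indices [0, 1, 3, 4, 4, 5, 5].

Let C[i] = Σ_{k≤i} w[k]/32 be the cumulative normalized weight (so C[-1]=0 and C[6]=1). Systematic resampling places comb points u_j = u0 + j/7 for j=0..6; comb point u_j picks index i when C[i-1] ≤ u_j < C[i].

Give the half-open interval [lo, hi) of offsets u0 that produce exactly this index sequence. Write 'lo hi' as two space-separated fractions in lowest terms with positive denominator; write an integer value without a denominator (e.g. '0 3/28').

C = [1/8, 5/16, 11/32, 7/16, 23/32, 1, 1]
j=0 picked index 0: u0 ∈ [0, 1/8)
j=1 picked index 1: u0 ∈ [-1/56, 19/112)
j=2 picked index 3: u0 ∈ [13/224, 17/112)
j=3 picked index 4: u0 ∈ [1/112, 65/224)
j=4 picked index 4: u0 ∈ [-15/112, 33/224)
j=5 picked index 5: u0 ∈ [1/224, 2/7)
j=6 picked index 5: u0 ∈ [-31/224, 1/7)
intersection: [13/224, 1/8)

13/224 1/8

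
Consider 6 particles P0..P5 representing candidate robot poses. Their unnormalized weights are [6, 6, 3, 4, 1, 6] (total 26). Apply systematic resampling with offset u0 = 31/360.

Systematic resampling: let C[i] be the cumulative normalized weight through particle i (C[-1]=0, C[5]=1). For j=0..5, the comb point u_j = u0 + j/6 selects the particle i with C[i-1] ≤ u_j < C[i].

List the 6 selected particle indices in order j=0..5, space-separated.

C = [3/13, 6/13, 15/26, 19/26, 10/13, 1]
j=0: u_0=31/360 ∈ [0, 3/13) → index 0
j=1: u_1=91/360 ∈ [3/13, 6/13) → index 1
j=2: u_2=151/360 ∈ [3/13, 6/13) → index 1
j=3: u_3=211/360 ∈ [15/26, 19/26) → index 3
j=4: u_4=271/360 ∈ [19/26, 10/13) → index 4
j=5: u_5=331/360 ∈ [10/13, 1) → index 5

0 1 1 3 4 5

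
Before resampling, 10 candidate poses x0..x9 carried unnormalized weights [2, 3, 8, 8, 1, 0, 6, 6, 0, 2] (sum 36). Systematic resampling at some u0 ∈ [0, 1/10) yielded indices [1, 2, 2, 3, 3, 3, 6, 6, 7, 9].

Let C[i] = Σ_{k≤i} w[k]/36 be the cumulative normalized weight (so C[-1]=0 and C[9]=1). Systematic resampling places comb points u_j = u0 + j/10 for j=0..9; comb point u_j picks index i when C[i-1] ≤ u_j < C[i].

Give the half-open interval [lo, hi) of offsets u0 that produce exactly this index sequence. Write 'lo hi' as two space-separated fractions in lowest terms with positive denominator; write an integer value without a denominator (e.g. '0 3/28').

11/180 7/90

C = [1/18, 5/36, 13/36, 7/12, 11/18, 11/18, 7/9, 17/18, 17/18, 1]
j=0 picked index 1: u0 ∈ [1/18, 5/36)
j=1 picked index 2: u0 ∈ [7/180, 47/180)
j=2 picked index 2: u0 ∈ [-11/180, 29/180)
j=3 picked index 3: u0 ∈ [11/180, 17/60)
j=4 picked index 3: u0 ∈ [-7/180, 11/60)
j=5 picked index 3: u0 ∈ [-5/36, 1/12)
j=6 picked index 6: u0 ∈ [1/90, 8/45)
j=7 picked index 6: u0 ∈ [-4/45, 7/90)
j=8 picked index 7: u0 ∈ [-1/45, 13/90)
j=9 picked index 9: u0 ∈ [2/45, 1/10)
intersection: [11/180, 7/90)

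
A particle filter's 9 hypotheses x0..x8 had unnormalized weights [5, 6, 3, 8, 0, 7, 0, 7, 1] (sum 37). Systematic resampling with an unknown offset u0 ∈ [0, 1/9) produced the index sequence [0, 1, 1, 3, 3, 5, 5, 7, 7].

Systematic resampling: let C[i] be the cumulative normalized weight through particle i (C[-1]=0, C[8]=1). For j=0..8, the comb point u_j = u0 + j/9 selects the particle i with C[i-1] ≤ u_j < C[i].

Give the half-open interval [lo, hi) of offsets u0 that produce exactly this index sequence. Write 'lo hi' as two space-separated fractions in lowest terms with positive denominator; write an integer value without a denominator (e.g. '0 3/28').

5/111 25/333

C = [5/37, 11/37, 14/37, 22/37, 22/37, 29/37, 29/37, 36/37, 1]
j=0 picked index 0: u0 ∈ [0, 5/37)
j=1 picked index 1: u0 ∈ [8/333, 62/333)
j=2 picked index 1: u0 ∈ [-29/333, 25/333)
j=3 picked index 3: u0 ∈ [5/111, 29/111)
j=4 picked index 3: u0 ∈ [-22/333, 50/333)
j=5 picked index 5: u0 ∈ [13/333, 76/333)
j=6 picked index 5: u0 ∈ [-8/111, 13/111)
j=7 picked index 7: u0 ∈ [2/333, 65/333)
j=8 picked index 7: u0 ∈ [-35/333, 28/333)
intersection: [5/111, 25/333)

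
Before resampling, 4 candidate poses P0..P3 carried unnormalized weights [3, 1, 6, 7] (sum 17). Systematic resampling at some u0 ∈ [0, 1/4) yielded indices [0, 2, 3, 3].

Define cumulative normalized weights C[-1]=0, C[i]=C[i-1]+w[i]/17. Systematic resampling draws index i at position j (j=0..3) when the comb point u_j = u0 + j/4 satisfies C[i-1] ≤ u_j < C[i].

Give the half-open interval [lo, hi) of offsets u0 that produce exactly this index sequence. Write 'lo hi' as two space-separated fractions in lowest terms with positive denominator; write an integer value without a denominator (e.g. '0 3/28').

C = [3/17, 4/17, 10/17, 1]
j=0 picked index 0: u0 ∈ [0, 3/17)
j=1 picked index 2: u0 ∈ [-1/68, 23/68)
j=2 picked index 3: u0 ∈ [3/34, 1/2)
j=3 picked index 3: u0 ∈ [-11/68, 1/4)
intersection: [3/34, 3/17)

3/34 3/17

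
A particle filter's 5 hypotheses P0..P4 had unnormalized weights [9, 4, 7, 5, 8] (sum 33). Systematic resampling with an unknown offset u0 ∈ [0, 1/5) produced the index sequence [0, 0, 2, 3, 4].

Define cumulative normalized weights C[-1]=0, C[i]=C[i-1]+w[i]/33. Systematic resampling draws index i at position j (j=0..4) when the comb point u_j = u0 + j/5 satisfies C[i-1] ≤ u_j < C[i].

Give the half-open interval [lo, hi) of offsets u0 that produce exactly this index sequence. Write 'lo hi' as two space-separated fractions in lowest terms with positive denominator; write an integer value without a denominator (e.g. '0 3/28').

C = [3/11, 13/33, 20/33, 25/33, 1]
j=0 picked index 0: u0 ∈ [0, 3/11)
j=1 picked index 0: u0 ∈ [-1/5, 4/55)
j=2 picked index 2: u0 ∈ [-1/165, 34/165)
j=3 picked index 3: u0 ∈ [1/165, 26/165)
j=4 picked index 4: u0 ∈ [-7/165, 1/5)
intersection: [1/165, 4/55)

1/165 4/55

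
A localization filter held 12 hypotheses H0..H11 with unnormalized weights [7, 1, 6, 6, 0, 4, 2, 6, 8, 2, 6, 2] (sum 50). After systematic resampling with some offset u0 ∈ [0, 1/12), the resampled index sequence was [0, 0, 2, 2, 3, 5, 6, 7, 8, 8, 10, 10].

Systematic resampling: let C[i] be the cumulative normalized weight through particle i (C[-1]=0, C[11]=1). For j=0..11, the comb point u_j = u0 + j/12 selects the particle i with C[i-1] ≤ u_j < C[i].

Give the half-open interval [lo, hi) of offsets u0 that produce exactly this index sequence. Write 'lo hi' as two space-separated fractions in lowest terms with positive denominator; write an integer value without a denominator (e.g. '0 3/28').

1/150 1/50

C = [7/50, 4/25, 7/25, 2/5, 2/5, 12/25, 13/25, 16/25, 4/5, 21/25, 24/25, 1]
j=0 picked index 0: u0 ∈ [0, 7/50)
j=1 picked index 0: u0 ∈ [-1/12, 17/300)
j=2 picked index 2: u0 ∈ [-1/150, 17/150)
j=3 picked index 2: u0 ∈ [-9/100, 3/100)
j=4 picked index 3: u0 ∈ [-4/75, 1/15)
j=5 picked index 5: u0 ∈ [-1/60, 19/300)
j=6 picked index 6: u0 ∈ [-1/50, 1/50)
j=7 picked index 7: u0 ∈ [-19/300, 17/300)
j=8 picked index 8: u0 ∈ [-2/75, 2/15)
j=9 picked index 8: u0 ∈ [-11/100, 1/20)
j=10 picked index 10: u0 ∈ [1/150, 19/150)
j=11 picked index 10: u0 ∈ [-23/300, 13/300)
intersection: [1/150, 1/50)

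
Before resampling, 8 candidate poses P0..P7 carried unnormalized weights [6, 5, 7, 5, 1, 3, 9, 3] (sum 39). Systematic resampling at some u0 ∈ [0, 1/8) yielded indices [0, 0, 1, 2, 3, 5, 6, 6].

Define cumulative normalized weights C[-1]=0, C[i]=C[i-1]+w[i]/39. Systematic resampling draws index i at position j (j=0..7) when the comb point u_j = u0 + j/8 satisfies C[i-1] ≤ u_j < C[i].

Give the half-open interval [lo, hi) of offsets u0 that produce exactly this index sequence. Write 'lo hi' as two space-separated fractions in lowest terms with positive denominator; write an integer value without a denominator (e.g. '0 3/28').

C = [2/13, 11/39, 6/13, 23/39, 8/13, 9/13, 12/13, 1]
j=0 picked index 0: u0 ∈ [0, 2/13)
j=1 picked index 0: u0 ∈ [-1/8, 3/104)
j=2 picked index 1: u0 ∈ [-5/52, 5/156)
j=3 picked index 2: u0 ∈ [-29/312, 9/104)
j=4 picked index 3: u0 ∈ [-1/26, 7/78)
j=5 picked index 5: u0 ∈ [-1/104, 7/104)
j=6 picked index 6: u0 ∈ [-3/52, 9/52)
j=7 picked index 6: u0 ∈ [-19/104, 5/104)
intersection: [0, 3/104)

0 3/104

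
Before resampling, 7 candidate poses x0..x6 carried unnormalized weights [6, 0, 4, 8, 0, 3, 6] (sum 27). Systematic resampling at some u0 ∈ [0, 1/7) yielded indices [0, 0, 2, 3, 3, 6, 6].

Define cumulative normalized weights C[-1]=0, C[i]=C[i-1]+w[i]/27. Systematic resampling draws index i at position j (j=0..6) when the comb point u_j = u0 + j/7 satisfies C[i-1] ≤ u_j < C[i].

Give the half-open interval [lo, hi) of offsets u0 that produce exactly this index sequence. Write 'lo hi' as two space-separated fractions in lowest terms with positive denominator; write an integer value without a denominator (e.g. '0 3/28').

4/63 5/63

C = [2/9, 2/9, 10/27, 2/3, 2/3, 7/9, 1]
j=0 picked index 0: u0 ∈ [0, 2/9)
j=1 picked index 0: u0 ∈ [-1/7, 5/63)
j=2 picked index 2: u0 ∈ [-4/63, 16/189)
j=3 picked index 3: u0 ∈ [-11/189, 5/21)
j=4 picked index 3: u0 ∈ [-38/189, 2/21)
j=5 picked index 6: u0 ∈ [4/63, 2/7)
j=6 picked index 6: u0 ∈ [-5/63, 1/7)
intersection: [4/63, 5/63)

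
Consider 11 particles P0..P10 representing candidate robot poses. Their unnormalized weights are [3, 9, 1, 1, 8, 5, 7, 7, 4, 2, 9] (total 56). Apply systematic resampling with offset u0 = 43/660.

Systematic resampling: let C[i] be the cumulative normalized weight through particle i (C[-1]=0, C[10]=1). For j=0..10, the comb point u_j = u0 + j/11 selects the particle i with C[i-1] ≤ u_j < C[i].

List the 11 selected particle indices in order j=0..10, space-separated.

1 1 3 4 5 6 7 7 8 10 10

C = [3/56, 3/14, 13/56, 1/4, 11/28, 27/56, 17/28, 41/56, 45/56, 47/56, 1]
j=0: u_0=43/660 ∈ [3/56, 3/14) → index 1
j=1: u_1=103/660 ∈ [3/56, 3/14) → index 1
j=2: u_2=163/660 ∈ [13/56, 1/4) → index 3
j=3: u_3=223/660 ∈ [1/4, 11/28) → index 4
j=4: u_4=283/660 ∈ [11/28, 27/56) → index 5
j=5: u_5=343/660 ∈ [27/56, 17/28) → index 6
j=6: u_6=403/660 ∈ [17/28, 41/56) → index 7
j=7: u_7=463/660 ∈ [17/28, 41/56) → index 7
j=8: u_8=523/660 ∈ [41/56, 45/56) → index 8
j=9: u_9=53/60 ∈ [47/56, 1) → index 10
j=10: u_10=643/660 ∈ [47/56, 1) → index 10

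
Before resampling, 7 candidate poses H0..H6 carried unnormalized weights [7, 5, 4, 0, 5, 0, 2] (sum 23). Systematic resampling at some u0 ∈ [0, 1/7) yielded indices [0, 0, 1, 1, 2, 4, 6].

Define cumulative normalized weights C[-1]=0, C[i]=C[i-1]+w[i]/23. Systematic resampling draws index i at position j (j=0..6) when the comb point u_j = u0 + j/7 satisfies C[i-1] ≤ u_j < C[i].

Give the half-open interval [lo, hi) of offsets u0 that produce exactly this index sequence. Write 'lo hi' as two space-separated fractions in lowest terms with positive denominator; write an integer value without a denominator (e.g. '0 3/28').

C = [7/23, 12/23, 16/23, 16/23, 21/23, 21/23, 1]
j=0 picked index 0: u0 ∈ [0, 7/23)
j=1 picked index 0: u0 ∈ [-1/7, 26/161)
j=2 picked index 1: u0 ∈ [3/161, 38/161)
j=3 picked index 1: u0 ∈ [-20/161, 15/161)
j=4 picked index 2: u0 ∈ [-8/161, 20/161)
j=5 picked index 4: u0 ∈ [-3/161, 32/161)
j=6 picked index 6: u0 ∈ [9/161, 1/7)
intersection: [9/161, 15/161)

9/161 15/161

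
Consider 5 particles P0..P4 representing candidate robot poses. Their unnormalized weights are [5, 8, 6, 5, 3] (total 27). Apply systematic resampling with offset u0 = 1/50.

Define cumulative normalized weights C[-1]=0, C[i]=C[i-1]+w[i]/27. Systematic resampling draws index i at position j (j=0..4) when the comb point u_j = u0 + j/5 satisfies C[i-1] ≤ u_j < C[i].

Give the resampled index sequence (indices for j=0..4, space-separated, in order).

0 1 1 2 3

C = [5/27, 13/27, 19/27, 8/9, 1]
j=0: u_0=1/50 ∈ [0, 5/27) → index 0
j=1: u_1=11/50 ∈ [5/27, 13/27) → index 1
j=2: u_2=21/50 ∈ [5/27, 13/27) → index 1
j=3: u_3=31/50 ∈ [13/27, 19/27) → index 2
j=4: u_4=41/50 ∈ [19/27, 8/9) → index 3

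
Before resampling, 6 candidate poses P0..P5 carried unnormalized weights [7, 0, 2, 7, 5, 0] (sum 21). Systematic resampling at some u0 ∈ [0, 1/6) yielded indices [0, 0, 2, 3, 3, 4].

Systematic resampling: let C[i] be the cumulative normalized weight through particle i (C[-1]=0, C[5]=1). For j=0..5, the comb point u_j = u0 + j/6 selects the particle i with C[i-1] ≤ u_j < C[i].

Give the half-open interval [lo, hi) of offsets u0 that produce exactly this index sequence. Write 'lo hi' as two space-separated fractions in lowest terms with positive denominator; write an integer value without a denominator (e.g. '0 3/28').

C = [1/3, 1/3, 3/7, 16/21, 1, 1]
j=0 picked index 0: u0 ∈ [0, 1/3)
j=1 picked index 0: u0 ∈ [-1/6, 1/6)
j=2 picked index 2: u0 ∈ [0, 2/21)
j=3 picked index 3: u0 ∈ [-1/14, 11/42)
j=4 picked index 3: u0 ∈ [-5/21, 2/21)
j=5 picked index 4: u0 ∈ [-1/14, 1/6)
intersection: [0, 2/21)

0 2/21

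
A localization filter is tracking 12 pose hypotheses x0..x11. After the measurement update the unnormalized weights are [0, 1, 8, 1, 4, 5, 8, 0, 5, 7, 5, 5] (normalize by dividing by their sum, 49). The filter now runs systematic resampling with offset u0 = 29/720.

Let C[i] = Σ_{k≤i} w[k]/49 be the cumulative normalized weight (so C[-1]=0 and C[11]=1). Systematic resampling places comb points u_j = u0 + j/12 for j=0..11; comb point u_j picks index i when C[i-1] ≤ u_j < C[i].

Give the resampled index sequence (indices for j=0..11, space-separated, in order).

C = [0, 1/49, 9/49, 10/49, 2/7, 19/49, 27/49, 27/49, 32/49, 39/49, 44/49, 1]
j=0: u_0=29/720 ∈ [1/49, 9/49) → index 2
j=1: u_1=89/720 ∈ [1/49, 9/49) → index 2
j=2: u_2=149/720 ∈ [10/49, 2/7) → index 4
j=3: u_3=209/720 ∈ [2/7, 19/49) → index 5
j=4: u_4=269/720 ∈ [2/7, 19/49) → index 5
j=5: u_5=329/720 ∈ [19/49, 27/49) → index 6
j=6: u_6=389/720 ∈ [19/49, 27/49) → index 6
j=7: u_7=449/720 ∈ [27/49, 32/49) → index 8
j=8: u_8=509/720 ∈ [32/49, 39/49) → index 9
j=9: u_9=569/720 ∈ [32/49, 39/49) → index 9
j=10: u_10=629/720 ∈ [39/49, 44/49) → index 10
j=11: u_11=689/720 ∈ [44/49, 1) → index 11

2 2 4 5 5 6 6 8 9 9 10 11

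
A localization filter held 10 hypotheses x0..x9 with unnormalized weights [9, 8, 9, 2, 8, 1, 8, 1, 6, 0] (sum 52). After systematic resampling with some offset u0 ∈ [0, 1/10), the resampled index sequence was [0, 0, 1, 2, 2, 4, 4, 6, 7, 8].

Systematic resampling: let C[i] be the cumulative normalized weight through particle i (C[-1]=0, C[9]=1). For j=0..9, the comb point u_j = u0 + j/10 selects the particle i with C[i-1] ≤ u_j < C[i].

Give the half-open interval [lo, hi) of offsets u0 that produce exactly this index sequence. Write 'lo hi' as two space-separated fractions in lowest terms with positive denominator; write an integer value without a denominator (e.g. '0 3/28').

C = [9/52, 17/52, 1/2, 7/13, 9/13, 37/52, 45/52, 23/26, 1, 1]
j=0 picked index 0: u0 ∈ [0, 9/52)
j=1 picked index 0: u0 ∈ [-1/10, 19/260)
j=2 picked index 1: u0 ∈ [-7/260, 33/260)
j=3 picked index 2: u0 ∈ [7/260, 1/5)
j=4 picked index 2: u0 ∈ [-19/260, 1/10)
j=5 picked index 4: u0 ∈ [1/26, 5/26)
j=6 picked index 4: u0 ∈ [-4/65, 6/65)
j=7 picked index 6: u0 ∈ [3/260, 43/260)
j=8 picked index 7: u0 ∈ [17/260, 11/130)
j=9 picked index 8: u0 ∈ [-1/65, 1/10)
intersection: [17/260, 19/260)

17/260 19/260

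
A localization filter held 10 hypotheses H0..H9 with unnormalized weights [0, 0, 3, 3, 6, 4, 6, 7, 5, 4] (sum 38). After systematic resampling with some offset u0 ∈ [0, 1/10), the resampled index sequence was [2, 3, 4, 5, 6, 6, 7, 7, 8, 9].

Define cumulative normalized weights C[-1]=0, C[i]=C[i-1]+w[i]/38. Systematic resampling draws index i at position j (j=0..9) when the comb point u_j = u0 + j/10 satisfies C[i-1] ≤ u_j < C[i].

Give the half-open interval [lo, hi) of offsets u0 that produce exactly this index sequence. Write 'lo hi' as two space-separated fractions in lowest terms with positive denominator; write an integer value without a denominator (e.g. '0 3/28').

2/95 11/190

C = [0, 0, 3/38, 3/19, 6/19, 8/19, 11/19, 29/38, 17/19, 1]
j=0 picked index 2: u0 ∈ [0, 3/38)
j=1 picked index 3: u0 ∈ [-2/95, 11/190)
j=2 picked index 4: u0 ∈ [-4/95, 11/95)
j=3 picked index 5: u0 ∈ [3/190, 23/190)
j=4 picked index 6: u0 ∈ [2/95, 17/95)
j=5 picked index 6: u0 ∈ [-3/38, 3/38)
j=6 picked index 7: u0 ∈ [-2/95, 31/190)
j=7 picked index 7: u0 ∈ [-23/190, 6/95)
j=8 picked index 8: u0 ∈ [-7/190, 9/95)
j=9 picked index 9: u0 ∈ [-1/190, 1/10)
intersection: [2/95, 11/190)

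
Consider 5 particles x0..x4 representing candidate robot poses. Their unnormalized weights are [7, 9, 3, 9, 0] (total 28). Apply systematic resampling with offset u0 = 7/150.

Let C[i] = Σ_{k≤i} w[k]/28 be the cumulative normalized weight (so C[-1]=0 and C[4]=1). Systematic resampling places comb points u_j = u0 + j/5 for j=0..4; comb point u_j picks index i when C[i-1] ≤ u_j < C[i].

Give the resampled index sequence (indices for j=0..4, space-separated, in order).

C = [1/4, 4/7, 19/28, 1, 1]
j=0: u_0=7/150 ∈ [0, 1/4) → index 0
j=1: u_1=37/150 ∈ [0, 1/4) → index 0
j=2: u_2=67/150 ∈ [1/4, 4/7) → index 1
j=3: u_3=97/150 ∈ [4/7, 19/28) → index 2
j=4: u_4=127/150 ∈ [19/28, 1) → index 3

0 0 1 2 3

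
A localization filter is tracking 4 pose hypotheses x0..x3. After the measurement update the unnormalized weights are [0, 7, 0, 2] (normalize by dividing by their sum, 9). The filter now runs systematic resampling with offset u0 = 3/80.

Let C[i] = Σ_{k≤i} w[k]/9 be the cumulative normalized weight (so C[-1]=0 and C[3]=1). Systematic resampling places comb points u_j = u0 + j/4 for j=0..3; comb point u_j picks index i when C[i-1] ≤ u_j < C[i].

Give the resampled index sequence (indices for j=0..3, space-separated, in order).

1 1 1 3

C = [0, 7/9, 7/9, 1]
j=0: u_0=3/80 ∈ [0, 7/9) → index 1
j=1: u_1=23/80 ∈ [0, 7/9) → index 1
j=2: u_2=43/80 ∈ [0, 7/9) → index 1
j=3: u_3=63/80 ∈ [7/9, 1) → index 3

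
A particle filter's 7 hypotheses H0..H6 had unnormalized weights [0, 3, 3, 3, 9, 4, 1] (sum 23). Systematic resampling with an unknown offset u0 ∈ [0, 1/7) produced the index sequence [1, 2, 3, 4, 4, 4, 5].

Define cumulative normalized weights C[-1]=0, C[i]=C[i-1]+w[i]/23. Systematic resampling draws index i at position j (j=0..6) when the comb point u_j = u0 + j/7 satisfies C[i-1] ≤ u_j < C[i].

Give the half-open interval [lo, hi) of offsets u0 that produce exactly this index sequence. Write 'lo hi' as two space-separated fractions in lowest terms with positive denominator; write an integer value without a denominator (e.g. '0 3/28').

C = [0, 3/23, 6/23, 9/23, 18/23, 22/23, 1]
j=0 picked index 1: u0 ∈ [0, 3/23)
j=1 picked index 2: u0 ∈ [-2/161, 19/161)
j=2 picked index 3: u0 ∈ [-4/161, 17/161)
j=3 picked index 4: u0 ∈ [-6/161, 57/161)
j=4 picked index 4: u0 ∈ [-29/161, 34/161)
j=5 picked index 4: u0 ∈ [-52/161, 11/161)
j=6 picked index 5: u0 ∈ [-12/161, 16/161)
intersection: [0, 11/161)

0 11/161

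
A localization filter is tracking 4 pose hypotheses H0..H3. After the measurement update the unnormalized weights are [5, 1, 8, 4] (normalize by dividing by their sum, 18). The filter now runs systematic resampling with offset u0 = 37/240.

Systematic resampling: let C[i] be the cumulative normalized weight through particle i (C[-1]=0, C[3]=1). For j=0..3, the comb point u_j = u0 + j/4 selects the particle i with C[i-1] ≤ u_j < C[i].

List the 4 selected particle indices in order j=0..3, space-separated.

C = [5/18, 1/3, 7/9, 1]
j=0: u_0=37/240 ∈ [0, 5/18) → index 0
j=1: u_1=97/240 ∈ [1/3, 7/9) → index 2
j=2: u_2=157/240 ∈ [1/3, 7/9) → index 2
j=3: u_3=217/240 ∈ [7/9, 1) → index 3

0 2 2 3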